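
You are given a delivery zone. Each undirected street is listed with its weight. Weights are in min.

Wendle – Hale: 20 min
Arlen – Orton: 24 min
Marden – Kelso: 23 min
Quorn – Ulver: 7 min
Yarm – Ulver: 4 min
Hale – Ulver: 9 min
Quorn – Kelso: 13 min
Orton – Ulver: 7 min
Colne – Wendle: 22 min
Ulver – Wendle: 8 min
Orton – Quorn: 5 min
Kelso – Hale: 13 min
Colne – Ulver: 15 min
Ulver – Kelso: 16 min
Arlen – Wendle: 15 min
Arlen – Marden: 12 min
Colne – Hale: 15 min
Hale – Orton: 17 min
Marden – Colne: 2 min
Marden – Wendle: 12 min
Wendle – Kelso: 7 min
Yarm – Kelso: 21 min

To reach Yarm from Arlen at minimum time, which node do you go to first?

Enumerating some paths:
Arlen–Marden–Colne–Ulver–Yarm: 12+2+15+4 = 33
Arlen–Orton–Ulver–Yarm: 24+7+4 = 35
Arlen–Wendle–Ulver–Yarm: 15+8+4 = 27
The minimum is 27 min via Arlen–Wendle–Ulver–Yarm.
So from Arlen the first move is to Wendle.

Wendle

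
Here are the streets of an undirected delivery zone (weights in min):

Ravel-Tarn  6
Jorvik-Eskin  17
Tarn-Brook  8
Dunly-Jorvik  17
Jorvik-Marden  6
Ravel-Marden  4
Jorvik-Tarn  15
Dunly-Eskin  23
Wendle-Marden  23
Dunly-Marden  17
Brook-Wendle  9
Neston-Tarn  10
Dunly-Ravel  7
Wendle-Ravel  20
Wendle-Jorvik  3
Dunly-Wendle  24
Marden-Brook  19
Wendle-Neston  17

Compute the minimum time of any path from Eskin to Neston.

37 min

Shortest distances from Eskin:
Eskin: 0
Jorvik: 17  (via Eskin)
Wendle: 20  (via Jorvik)
Dunly: 23  (via Eskin)
Marden: 23  (via Jorvik)
Ravel: 27  (via Marden)
Brook: 29  (via Wendle)
Tarn: 32  (via Jorvik)
Neston: 37  (via Wendle)
Shortest route: Eskin → Jorvik → Wendle → Neston = 37 min.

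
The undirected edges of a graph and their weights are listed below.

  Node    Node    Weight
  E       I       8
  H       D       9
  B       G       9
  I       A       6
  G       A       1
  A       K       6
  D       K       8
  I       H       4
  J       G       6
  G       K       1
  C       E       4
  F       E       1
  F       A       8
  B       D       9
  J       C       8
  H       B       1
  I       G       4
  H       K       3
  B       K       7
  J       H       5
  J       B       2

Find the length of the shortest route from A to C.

Running Dijkstra from A:
A: 0
G: 1  (via A)
K: 2  (via G)
H: 5  (via K)
I: 5  (via G)
B: 6  (via H)
J: 7  (via G)
F: 8  (via A)
E: 9  (via F)
D: 10  (via K)
C: 13  (via E)
Shortest route: A → F → E → C = 13.

13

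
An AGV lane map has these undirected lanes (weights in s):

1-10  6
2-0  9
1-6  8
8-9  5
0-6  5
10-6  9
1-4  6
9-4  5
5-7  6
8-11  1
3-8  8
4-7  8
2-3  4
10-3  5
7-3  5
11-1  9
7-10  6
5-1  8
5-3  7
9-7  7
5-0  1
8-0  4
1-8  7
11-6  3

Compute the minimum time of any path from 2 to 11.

Shortest distances from 2:
2: 0
3: 4  (via 2)
0: 9  (via 2)
7: 9  (via 3)
10: 9  (via 3)
5: 10  (via 0)
8: 12  (via 3)
11: 13  (via 8)
Shortest route: 2–3–8–11 = 13 s.

13 s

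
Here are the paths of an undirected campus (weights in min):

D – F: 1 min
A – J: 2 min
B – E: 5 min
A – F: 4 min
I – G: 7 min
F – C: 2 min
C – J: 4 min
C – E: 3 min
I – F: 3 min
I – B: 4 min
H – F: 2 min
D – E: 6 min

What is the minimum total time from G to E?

15 min

Compare a few routes:
G–I–F–C–E: 7+3+2+3 = 15
G–I–F–D–E: 7+3+1+6 = 17
G–I–F–A–J–C–E: 7+3+4+2+4+3 = 23
G–I–B–E: 7+4+5 = 16
Cheapest is G–I–F–C–E at 15 min.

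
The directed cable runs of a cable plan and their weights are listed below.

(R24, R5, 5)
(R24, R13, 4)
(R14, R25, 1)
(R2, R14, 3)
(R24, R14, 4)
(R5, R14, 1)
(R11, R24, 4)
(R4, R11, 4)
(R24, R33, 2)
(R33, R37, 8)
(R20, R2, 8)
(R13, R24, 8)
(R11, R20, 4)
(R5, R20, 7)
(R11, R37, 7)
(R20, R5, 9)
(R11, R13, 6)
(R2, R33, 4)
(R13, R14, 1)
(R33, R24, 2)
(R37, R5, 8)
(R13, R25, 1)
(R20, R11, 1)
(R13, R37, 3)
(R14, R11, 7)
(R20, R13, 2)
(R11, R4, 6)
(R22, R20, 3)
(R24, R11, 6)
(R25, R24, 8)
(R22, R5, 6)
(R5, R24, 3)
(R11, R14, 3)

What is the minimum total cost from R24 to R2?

18

Shortest distances from R24:
R24: 0
R33: 2  (via R24)
R14: 4  (via R24)
R13: 4  (via R24)
R5: 5  (via R24)
R25: 5  (via R14)
R11: 6  (via R24)
R37: 7  (via R13)
R20: 10  (via R11)
R4: 12  (via R11)
R2: 18  (via R20)
Shortest route: R24–R11–R20–R2 = 18.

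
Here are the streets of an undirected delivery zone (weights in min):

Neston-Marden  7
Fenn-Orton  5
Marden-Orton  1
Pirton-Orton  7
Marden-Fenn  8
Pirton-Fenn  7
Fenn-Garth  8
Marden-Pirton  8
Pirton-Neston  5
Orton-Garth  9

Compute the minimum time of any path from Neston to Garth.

Running Dijkstra from Neston:
Neston: 0
Pirton: 5  (via Neston)
Marden: 7  (via Neston)
Orton: 8  (via Marden)
Fenn: 12  (via Pirton)
Garth: 17  (via Orton)
Shortest route: Neston–Marden–Orton–Garth = 17 min.

17 min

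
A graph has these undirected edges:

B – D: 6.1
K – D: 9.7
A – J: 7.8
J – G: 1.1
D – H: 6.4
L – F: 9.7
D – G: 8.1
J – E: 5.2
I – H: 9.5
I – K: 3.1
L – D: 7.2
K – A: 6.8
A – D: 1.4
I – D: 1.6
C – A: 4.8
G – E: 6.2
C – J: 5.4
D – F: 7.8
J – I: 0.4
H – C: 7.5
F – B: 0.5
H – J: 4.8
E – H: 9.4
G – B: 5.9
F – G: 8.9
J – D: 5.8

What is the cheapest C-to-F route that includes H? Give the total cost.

19.8

Best C to H: C–H costing 7.5
Best H to F: H–J–G–B–F costing 12.3
Total via H: 7.5 + 12.3 = 19.8.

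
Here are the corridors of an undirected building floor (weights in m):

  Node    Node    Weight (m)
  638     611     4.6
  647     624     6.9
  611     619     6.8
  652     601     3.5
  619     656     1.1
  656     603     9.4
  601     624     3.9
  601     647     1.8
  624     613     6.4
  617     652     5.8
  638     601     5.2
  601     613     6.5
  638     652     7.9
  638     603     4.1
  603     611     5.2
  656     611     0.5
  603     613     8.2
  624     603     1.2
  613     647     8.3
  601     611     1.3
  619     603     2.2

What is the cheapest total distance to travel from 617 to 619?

Shortest distances from 617:
617: 0
652: 5.8  (via 617)
601: 9.3  (via 652)
611: 10.6  (via 601)
647: 11.1  (via 601)
656: 11.1  (via 611)
619: 12.2  (via 656)
Shortest route: 617 → 652 → 601 → 611 → 656 → 619 = 12.2 m.

12.2 m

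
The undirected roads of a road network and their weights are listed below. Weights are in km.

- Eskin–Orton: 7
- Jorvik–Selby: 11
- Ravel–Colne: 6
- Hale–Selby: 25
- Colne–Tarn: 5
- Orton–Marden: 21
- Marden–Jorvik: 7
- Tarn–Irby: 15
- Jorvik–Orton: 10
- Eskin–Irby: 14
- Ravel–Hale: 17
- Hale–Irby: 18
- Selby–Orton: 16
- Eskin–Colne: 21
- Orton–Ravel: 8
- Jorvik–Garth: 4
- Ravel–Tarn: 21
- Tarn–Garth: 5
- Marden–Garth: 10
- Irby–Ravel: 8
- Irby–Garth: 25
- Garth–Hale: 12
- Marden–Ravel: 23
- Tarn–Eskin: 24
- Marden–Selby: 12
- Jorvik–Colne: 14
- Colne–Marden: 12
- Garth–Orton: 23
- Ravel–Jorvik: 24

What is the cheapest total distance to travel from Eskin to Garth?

21 km

Candidate routes:
Eskin → Tarn → Garth: 24+5 = 29
Eskin → Orton → Jorvik → Garth: 7+10+4 = 21
Eskin → Orton → Garth: 7+23 = 30
Cheapest is Eskin → Orton → Jorvik → Garth at 21 km.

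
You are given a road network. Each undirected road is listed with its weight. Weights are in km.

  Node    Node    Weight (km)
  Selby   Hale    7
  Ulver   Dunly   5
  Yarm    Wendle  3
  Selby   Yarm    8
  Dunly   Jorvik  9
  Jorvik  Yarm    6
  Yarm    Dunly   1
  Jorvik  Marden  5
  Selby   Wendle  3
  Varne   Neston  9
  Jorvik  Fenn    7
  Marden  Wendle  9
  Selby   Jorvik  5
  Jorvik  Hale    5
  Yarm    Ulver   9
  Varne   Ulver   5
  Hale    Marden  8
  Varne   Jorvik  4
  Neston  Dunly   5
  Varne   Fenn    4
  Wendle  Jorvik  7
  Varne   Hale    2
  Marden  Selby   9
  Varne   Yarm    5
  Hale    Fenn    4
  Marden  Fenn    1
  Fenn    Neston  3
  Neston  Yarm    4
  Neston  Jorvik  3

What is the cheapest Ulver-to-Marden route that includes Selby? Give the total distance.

Best Ulver to Selby: Ulver → Dunly → Yarm → Wendle → Selby costing 12
Shortest Selby→Marden: Selby → Marden = 9
Total via Selby: 12 + 9 = 21 km.

21 km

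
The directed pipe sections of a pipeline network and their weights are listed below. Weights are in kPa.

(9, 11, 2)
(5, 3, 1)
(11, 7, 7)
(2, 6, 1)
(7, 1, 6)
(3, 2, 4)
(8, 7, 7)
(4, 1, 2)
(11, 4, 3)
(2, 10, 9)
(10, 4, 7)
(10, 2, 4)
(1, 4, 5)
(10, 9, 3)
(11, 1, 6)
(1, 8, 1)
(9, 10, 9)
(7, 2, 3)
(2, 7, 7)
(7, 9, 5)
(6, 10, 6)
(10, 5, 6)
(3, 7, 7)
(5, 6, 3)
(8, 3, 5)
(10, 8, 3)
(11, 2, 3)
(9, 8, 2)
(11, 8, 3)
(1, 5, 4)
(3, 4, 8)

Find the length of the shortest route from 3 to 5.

Compare a few routes:
3 → 7 → 1 → 5: 7+6+4 = 17
3 → 4 → 1 → 5: 8+2+4 = 14
3 → 2 → 6 → 10 → 5: 4+1+6+6 = 17
The minimum is 14 kPa via 3 → 4 → 1 → 5.

14 kPa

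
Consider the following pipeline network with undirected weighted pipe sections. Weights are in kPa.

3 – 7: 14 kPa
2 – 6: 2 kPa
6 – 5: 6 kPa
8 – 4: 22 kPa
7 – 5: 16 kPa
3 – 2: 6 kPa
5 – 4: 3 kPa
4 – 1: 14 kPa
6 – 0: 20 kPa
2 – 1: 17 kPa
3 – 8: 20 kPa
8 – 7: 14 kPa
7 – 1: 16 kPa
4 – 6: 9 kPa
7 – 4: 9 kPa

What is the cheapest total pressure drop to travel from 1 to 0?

39 kPa

Candidate routes:
1 → 2 → 6 → 0: 17+2+20 = 39
1 → 4 → 5 → 6 → 0: 14+3+6+20 = 43
The minimum is 39 kPa via 1 → 2 → 6 → 0.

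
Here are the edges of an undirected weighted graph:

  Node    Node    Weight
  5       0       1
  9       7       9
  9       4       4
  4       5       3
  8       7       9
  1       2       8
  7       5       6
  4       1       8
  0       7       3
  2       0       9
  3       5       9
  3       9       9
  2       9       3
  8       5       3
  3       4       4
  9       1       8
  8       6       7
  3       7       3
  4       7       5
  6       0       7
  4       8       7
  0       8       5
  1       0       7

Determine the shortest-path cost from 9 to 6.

15

Enumerating some paths:
9–4–5–0–6: 4+3+1+7 = 15
9–4–5–8–6: 4+3+3+7 = 17
Cheapest is 9–4–5–0–6 at 15.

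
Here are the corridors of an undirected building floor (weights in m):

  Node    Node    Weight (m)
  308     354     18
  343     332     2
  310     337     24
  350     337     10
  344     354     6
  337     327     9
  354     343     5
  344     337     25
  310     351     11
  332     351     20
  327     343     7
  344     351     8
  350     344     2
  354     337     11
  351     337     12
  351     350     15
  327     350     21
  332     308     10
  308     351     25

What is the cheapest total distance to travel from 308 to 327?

19 m

Enumerating some paths:
308 - 354 - 343 - 327: 18+5+7 = 30
308 - 332 - 343 - 327: 10+2+7 = 19
308 - 332 - 343 - 354 - 337 - 327: 10+2+5+11+9 = 37
The minimum is 19 m via 308 - 332 - 343 - 327.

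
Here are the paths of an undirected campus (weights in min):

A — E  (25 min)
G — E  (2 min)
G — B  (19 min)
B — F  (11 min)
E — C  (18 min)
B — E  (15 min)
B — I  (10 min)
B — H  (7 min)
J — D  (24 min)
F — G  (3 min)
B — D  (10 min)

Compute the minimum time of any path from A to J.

74 min

Settle nodes by increasing distance from A:
A: 0
E: 25  (via A)
G: 27  (via E)
F: 30  (via G)
B: 40  (via E)
C: 43  (via E)
H: 47  (via B)
D: 50  (via B)
I: 50  (via B)
J: 74  (via D)
Shortest route: A → E → B → D → J = 74 min.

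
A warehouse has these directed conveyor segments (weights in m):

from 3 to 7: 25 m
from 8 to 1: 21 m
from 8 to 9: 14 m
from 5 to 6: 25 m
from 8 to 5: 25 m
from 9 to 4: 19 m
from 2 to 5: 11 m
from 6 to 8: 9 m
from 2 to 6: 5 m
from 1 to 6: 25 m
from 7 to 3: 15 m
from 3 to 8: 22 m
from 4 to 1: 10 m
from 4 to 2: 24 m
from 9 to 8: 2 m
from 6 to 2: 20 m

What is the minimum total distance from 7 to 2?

Candidate routes:
7 - 3 - 8 - 1 - 6 - 2: 15+22+21+25+20 = 103
7 - 3 - 8 - 9 - 4 - 2: 15+22+14+19+24 = 94
7 - 3 - 8 - 5 - 6 - 2: 15+22+25+25+20 = 107
Cheapest is 7 - 3 - 8 - 9 - 4 - 2 at 94 m.

94 m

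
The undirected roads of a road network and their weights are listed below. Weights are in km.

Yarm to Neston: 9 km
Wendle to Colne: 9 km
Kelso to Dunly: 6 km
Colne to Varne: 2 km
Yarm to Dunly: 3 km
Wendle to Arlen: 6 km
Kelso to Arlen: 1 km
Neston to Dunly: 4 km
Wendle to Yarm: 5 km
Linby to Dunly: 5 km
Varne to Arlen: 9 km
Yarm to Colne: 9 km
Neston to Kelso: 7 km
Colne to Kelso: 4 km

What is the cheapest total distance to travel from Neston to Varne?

13 km

Compare a few routes:
Neston → Kelso → Colne → Varne: 7+4+2 = 13
Neston → Dunly → Kelso → Colne → Varne: 4+6+4+2 = 16
The minimum is 13 km via Neston → Kelso → Colne → Varne.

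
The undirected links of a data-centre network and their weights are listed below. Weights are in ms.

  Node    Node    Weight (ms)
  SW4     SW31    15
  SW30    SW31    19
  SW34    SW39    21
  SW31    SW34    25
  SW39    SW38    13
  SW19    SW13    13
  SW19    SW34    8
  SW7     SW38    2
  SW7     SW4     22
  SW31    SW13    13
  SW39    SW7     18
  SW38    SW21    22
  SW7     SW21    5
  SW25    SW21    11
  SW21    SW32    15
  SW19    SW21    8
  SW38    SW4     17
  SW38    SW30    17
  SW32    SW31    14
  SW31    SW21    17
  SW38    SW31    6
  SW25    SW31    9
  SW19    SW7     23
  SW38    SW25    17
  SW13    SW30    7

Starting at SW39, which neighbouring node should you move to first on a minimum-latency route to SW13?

SW38

Candidate routes:
SW39 → SW38 → SW30 → SW13: 13+17+7 = 37
SW39 → SW38 → SW31 → SW13: 13+6+13 = 32
The minimum is 32 ms via SW39 → SW38 → SW31 → SW13.
So from SW39 the first move is to SW38.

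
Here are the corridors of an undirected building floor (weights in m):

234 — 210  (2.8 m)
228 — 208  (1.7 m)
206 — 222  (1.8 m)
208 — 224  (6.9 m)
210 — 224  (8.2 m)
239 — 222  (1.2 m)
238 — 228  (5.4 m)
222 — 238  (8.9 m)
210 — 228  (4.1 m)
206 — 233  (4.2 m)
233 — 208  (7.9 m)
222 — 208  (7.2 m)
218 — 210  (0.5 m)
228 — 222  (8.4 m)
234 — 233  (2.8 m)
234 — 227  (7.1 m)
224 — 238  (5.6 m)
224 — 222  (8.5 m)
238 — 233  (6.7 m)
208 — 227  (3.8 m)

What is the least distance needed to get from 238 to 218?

10 m

Running Dijkstra from 238:
238: 0
228: 5.4  (via 238)
224: 5.6  (via 238)
233: 6.7  (via 238)
208: 7.1  (via 228)
222: 8.9  (via 238)
234: 9.5  (via 233)
210: 9.5  (via 228)
218: 10  (via 210)
Shortest route: 238 → 228 → 210 → 218 = 10 m.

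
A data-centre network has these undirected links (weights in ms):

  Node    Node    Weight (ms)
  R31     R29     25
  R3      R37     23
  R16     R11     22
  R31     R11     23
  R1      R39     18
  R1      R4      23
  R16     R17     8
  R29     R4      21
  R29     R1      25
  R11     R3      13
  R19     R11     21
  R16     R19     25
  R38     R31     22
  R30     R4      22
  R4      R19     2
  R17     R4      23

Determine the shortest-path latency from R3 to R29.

57 ms

Settle nodes by increasing distance from R3:
R3: 0
R11: 13  (via R3)
R37: 23  (via R3)
R19: 34  (via R11)
R16: 35  (via R11)
R31: 36  (via R11)
R4: 36  (via R19)
R17: 43  (via R16)
R29: 57  (via R4)
Shortest route: R3 → R11 → R19 → R4 → R29 = 57 ms.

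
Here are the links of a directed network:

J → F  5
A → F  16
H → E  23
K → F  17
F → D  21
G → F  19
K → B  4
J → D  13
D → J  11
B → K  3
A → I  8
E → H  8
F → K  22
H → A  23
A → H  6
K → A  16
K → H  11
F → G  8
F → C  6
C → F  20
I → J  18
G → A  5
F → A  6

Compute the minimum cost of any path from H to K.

Settle nodes by increasing distance from H:
H: 0
A: 23  (via H)
E: 23  (via H)
I: 31  (via A)
F: 39  (via A)
C: 45  (via F)
G: 47  (via F)
J: 49  (via I)
D: 60  (via F)
K: 61  (via F)
Shortest route: H–A–F–K = 61.

61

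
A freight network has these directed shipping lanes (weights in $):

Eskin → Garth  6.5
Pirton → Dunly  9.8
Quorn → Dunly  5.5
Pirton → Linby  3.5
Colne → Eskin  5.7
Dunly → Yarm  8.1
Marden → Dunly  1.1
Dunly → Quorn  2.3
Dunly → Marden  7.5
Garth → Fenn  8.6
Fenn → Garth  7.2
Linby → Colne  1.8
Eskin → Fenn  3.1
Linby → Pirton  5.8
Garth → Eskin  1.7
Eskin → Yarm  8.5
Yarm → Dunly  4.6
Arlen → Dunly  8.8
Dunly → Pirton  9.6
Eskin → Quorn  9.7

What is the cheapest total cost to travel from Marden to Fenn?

$24.8

Enumerating some paths:
Marden → Dunly → Pirton → Linby → Colne → Eskin → Garth → Fenn: 1.1+9.6+3.5+1.8+5.7+6.5+8.6 = 36.8
Marden → Dunly → Pirton → Linby → Colne → Eskin → Fenn: 1.1+9.6+3.5+1.8+5.7+3.1 = 24.8
Cheapest is Marden → Dunly → Pirton → Linby → Colne → Eskin → Fenn at $24.8.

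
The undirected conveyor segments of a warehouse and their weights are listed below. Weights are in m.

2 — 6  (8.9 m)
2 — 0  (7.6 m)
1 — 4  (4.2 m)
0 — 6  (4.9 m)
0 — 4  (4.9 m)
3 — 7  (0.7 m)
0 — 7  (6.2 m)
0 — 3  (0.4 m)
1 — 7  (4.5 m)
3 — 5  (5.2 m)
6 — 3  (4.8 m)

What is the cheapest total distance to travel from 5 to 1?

10.4 m

Compare a few routes:
5–3–0–4–1: 5.2+0.4+4.9+4.2 = 14.7
5–3–7–1: 5.2+0.7+4.5 = 10.4
The minimum is 10.4 m via 5–3–7–1.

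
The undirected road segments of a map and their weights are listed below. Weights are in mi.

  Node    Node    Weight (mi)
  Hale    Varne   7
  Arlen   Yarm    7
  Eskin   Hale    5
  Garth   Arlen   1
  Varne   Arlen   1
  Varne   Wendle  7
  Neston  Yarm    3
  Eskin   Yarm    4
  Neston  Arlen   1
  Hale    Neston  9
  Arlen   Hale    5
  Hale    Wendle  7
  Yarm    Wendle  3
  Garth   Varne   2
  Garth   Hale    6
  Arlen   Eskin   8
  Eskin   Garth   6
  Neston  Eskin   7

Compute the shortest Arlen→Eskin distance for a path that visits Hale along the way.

Best Arlen to Hale: Arlen → Hale costing 5
Best Hale to Eskin: Hale → Eskin costing 5
Total via Hale: 5 + 5 = 10 mi.

10 mi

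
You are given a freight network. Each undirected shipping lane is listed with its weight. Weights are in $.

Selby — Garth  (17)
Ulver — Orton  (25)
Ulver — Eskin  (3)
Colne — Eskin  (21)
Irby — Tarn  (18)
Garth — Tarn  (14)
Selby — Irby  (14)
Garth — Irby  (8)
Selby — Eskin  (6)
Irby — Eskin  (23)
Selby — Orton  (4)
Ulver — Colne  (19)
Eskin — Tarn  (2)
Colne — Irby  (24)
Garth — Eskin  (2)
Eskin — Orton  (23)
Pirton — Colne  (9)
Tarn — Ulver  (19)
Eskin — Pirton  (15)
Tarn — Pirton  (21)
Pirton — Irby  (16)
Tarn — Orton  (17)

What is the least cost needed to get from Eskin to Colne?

Shortest distances from Eskin:
Eskin: 0
Garth: 2  (via Eskin)
Tarn: 2  (via Eskin)
Ulver: 3  (via Eskin)
Selby: 6  (via Eskin)
Orton: 10  (via Selby)
Irby: 10  (via Garth)
Pirton: 15  (via Eskin)
Colne: 21  (via Eskin)
Shortest route: Eskin–Colne = $21.

$21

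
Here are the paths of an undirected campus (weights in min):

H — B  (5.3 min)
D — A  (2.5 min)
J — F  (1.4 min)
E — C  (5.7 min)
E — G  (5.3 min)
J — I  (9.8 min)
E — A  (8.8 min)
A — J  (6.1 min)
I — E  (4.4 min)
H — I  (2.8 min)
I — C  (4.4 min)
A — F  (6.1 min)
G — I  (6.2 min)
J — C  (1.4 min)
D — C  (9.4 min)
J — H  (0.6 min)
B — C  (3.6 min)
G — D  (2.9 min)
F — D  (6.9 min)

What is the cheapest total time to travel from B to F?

6.4 min

Candidate routes:
B → H → J → F: 5.3+0.6+1.4 = 7.3
B → C → J → F: 3.6+1.4+1.4 = 6.4
Cheapest is B → C → J → F at 6.4 min.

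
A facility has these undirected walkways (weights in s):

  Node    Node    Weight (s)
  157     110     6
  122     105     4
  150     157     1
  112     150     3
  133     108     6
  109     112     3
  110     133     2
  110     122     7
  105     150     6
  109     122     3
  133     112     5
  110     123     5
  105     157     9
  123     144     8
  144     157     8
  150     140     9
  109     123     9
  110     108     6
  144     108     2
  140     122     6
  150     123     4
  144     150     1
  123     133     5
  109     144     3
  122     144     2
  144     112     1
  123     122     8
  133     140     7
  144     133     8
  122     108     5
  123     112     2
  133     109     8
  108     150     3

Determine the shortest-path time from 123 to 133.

5 s

Enumerating some paths:
123–112–133: 2+5 = 7
123–110–133: 5+2 = 7
123–133: 5 = 5
The minimum is 5 s via 123–133.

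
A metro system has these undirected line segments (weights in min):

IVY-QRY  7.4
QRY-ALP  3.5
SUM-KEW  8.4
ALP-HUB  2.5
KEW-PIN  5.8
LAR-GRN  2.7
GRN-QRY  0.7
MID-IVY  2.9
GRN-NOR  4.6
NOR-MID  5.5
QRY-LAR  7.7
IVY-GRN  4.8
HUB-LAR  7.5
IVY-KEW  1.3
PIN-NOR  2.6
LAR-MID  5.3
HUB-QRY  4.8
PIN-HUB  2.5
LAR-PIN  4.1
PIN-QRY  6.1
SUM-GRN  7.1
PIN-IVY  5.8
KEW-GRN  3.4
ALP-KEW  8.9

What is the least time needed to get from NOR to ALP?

7.6 min

Shortest distances from NOR:
NOR: 0
PIN: 2.6  (via NOR)
GRN: 4.6  (via NOR)
HUB: 5.1  (via PIN)
QRY: 5.3  (via GRN)
MID: 5.5  (via NOR)
LAR: 6.7  (via PIN)
ALP: 7.6  (via HUB)
Shortest route: NOR → PIN → HUB → ALP = 7.6 min.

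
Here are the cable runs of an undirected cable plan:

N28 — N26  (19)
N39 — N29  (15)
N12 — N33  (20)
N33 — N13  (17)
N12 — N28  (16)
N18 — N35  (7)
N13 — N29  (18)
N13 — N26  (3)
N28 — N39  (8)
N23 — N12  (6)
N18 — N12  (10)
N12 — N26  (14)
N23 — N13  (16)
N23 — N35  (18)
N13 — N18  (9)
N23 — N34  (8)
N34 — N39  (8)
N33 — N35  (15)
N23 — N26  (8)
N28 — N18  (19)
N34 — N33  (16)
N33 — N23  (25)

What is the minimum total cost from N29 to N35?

Settle nodes by increasing distance from N29:
N29: 0
N39: 15  (via N29)
N13: 18  (via N29)
N26: 21  (via N13)
N34: 23  (via N39)
N28: 23  (via N39)
N18: 27  (via N13)
N23: 29  (via N26)
N35: 34  (via N18)
Shortest route: N29 → N13 → N18 → N35 = 34.

34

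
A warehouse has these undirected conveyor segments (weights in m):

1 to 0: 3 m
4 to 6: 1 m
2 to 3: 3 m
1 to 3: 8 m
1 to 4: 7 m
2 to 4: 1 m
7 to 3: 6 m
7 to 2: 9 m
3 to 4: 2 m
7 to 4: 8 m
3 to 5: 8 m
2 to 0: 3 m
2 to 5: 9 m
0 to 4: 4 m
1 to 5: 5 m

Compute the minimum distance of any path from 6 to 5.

Enumerating some paths:
6 → 4 → 1 → 5: 1+7+5 = 13
6 → 4 → 2 → 5: 1+1+9 = 11
6 → 4 → 0 → 1 → 5: 1+4+3+5 = 13
The minimum is 11 m via 6 → 4 → 2 → 5.

11 m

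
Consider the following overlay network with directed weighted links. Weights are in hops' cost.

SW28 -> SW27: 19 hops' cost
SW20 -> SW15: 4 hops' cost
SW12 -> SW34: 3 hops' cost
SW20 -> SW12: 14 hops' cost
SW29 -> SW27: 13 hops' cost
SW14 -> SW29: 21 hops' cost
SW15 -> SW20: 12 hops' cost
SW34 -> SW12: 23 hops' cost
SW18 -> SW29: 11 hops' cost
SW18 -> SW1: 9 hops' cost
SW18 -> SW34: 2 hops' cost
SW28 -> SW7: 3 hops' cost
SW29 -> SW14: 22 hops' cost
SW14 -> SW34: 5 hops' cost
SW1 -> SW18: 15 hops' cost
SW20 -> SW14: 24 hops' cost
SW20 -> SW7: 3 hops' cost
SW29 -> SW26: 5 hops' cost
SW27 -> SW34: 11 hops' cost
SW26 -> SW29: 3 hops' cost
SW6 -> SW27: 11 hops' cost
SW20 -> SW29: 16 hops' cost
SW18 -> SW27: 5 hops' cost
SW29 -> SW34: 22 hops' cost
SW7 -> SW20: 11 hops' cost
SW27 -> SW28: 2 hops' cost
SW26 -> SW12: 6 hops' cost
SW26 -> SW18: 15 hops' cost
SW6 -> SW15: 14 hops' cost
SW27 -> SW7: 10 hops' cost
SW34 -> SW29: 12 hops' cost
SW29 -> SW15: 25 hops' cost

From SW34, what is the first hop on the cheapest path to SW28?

SW29

Enumerating some paths:
SW34 - SW29 - SW27 - SW28: 12+13+2 = 27
SW34 - SW29 - SW26 - SW18 - SW27 - SW28: 12+5+15+5+2 = 39
The minimum is 27 hops' cost via SW34 - SW29 - SW27 - SW28.
So from SW34 the first move is to SW29.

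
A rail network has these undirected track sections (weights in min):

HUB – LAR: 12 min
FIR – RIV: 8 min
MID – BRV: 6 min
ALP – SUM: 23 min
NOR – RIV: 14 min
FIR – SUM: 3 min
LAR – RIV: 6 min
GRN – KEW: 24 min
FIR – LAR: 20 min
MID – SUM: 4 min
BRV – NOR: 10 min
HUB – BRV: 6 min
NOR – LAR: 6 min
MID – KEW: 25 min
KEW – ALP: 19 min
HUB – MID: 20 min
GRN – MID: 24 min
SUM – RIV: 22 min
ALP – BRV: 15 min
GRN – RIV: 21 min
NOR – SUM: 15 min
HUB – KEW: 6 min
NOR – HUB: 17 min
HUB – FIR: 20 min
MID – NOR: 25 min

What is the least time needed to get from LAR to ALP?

Settle nodes by increasing distance from LAR:
LAR: 0
NOR: 6  (via LAR)
RIV: 6  (via LAR)
HUB: 12  (via LAR)
FIR: 14  (via RIV)
BRV: 16  (via NOR)
SUM: 17  (via FIR)
KEW: 18  (via HUB)
MID: 21  (via SUM)
GRN: 27  (via RIV)
ALP: 31  (via BRV)
Shortest route: LAR → NOR → BRV → ALP = 31 min.

31 min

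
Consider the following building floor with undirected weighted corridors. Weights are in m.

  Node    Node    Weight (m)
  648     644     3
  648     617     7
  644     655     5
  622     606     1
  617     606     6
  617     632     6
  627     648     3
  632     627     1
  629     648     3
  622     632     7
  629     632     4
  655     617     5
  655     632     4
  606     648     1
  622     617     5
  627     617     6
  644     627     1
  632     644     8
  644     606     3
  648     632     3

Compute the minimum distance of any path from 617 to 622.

Candidate routes:
617 → 648 → 606 → 622: 7+1+1 = 9
617 → 627 → 644 → 606 → 622: 6+1+3+1 = 11
617 → 622: 5 = 5
617 → 606 → 622: 6+1 = 7
Cheapest is 617 → 622 at 5 m.

5 m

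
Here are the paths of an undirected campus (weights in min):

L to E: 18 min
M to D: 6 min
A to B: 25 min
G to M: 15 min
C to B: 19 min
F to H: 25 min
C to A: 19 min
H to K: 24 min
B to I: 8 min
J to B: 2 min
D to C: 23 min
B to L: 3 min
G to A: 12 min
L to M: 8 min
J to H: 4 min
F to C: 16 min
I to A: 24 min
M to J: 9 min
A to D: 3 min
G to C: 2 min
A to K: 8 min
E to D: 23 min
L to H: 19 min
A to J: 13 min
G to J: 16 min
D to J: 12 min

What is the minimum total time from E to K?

34 min

Candidate routes:
E → L → M → D → A → K: 18+8+6+3+8 = 43
E → D → A → K: 23+3+8 = 34
Cheapest is E → D → A → K at 34 min.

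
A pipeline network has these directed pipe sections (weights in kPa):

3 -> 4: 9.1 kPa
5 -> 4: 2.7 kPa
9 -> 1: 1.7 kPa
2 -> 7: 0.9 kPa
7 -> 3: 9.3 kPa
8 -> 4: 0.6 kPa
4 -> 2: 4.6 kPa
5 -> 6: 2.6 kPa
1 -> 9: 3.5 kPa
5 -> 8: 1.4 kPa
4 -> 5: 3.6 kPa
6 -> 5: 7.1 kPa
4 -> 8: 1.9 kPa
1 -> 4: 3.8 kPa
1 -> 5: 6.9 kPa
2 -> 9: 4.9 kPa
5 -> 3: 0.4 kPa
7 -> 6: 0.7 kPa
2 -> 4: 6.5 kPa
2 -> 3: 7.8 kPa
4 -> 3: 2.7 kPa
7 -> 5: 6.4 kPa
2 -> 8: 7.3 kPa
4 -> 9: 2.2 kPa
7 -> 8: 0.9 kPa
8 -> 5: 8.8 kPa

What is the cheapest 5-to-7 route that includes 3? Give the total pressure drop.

15 kPa

Shortest 5→3: 5 → 3 = 0.4
Shortest 3→7: 3 → 4 → 2 → 7 = 14.6
Total via 3: 0.4 + 14.6 = 15 kPa.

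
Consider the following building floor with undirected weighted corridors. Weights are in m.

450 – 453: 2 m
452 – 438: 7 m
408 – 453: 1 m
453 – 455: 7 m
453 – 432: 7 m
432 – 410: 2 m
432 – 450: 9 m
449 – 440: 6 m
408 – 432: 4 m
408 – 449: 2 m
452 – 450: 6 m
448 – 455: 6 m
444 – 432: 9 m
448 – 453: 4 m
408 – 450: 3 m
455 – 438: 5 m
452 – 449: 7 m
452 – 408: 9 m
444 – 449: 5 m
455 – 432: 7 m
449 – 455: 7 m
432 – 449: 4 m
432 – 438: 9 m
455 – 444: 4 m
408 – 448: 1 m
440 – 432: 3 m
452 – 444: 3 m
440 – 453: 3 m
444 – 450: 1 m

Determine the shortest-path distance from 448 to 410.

7 m

Running Dijkstra from 448:
448: 0
408: 1  (via 448)
453: 2  (via 408)
449: 3  (via 408)
450: 4  (via 408)
432: 5  (via 408)
440: 5  (via 453)
444: 5  (via 450)
455: 6  (via 448)
410: 7  (via 432)
Shortest route: 448 → 408 → 432 → 410 = 7 m.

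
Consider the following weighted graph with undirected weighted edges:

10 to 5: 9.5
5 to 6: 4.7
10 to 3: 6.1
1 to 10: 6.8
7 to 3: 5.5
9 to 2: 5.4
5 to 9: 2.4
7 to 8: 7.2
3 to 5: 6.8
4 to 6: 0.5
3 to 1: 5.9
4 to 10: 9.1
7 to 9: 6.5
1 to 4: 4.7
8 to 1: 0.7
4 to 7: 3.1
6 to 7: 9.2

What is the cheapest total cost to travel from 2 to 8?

Running Dijkstra from 2:
2: 0
9: 5.4  (via 2)
5: 7.8  (via 9)
7: 11.9  (via 9)
6: 12.5  (via 5)
4: 13  (via 6)
3: 14.6  (via 5)
10: 17.3  (via 5)
1: 17.7  (via 4)
8: 18.4  (via 1)
Shortest route: 2–9–5–6–4–1–8 = 18.4.

18.4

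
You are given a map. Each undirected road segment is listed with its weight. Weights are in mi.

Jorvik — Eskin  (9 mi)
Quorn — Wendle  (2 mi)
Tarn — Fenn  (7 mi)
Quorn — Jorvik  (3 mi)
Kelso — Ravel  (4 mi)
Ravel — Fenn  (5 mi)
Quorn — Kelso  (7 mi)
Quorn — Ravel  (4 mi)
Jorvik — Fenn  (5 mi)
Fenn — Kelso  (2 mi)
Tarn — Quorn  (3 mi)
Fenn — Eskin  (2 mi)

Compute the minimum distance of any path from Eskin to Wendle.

12 mi

Running Dijkstra from Eskin:
Eskin: 0
Fenn: 2  (via Eskin)
Kelso: 4  (via Fenn)
Jorvik: 7  (via Fenn)
Ravel: 7  (via Fenn)
Tarn: 9  (via Fenn)
Quorn: 10  (via Jorvik)
Wendle: 12  (via Quorn)
Shortest route: Eskin → Fenn → Jorvik → Quorn → Wendle = 12 mi.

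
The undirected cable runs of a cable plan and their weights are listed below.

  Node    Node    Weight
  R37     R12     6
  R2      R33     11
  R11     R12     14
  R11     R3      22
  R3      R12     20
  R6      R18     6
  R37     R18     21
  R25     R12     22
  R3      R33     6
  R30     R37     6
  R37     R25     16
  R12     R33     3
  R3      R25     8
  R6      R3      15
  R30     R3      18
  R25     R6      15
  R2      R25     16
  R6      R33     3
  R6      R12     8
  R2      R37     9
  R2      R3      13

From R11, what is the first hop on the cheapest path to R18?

Enumerating some paths:
R11–R12–R6–R18: 14+8+6 = 28
R11–R12–R33–R6–R18: 14+3+3+6 = 26
Cheapest is R11–R12–R33–R6–R18 at 26.
So from R11 the first move is to R12.

R12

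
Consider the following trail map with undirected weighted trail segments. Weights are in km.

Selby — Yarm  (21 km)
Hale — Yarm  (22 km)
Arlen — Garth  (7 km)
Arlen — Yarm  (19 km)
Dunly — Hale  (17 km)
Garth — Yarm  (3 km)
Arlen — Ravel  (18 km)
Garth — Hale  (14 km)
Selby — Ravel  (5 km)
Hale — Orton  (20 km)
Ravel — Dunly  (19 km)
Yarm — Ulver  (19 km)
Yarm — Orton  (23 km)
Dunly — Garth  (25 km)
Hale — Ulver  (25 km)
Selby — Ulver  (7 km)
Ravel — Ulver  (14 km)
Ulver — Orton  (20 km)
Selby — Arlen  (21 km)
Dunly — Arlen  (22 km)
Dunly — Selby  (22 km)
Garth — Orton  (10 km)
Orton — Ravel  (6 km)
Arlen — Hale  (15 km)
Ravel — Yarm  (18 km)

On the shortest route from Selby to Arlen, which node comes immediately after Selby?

Enumerating some paths:
Selby → Ravel → Arlen: 5+18 = 23
Selby → Ravel → Orton → Garth → Arlen: 5+6+10+7 = 28
Selby → Arlen: 21 = 21
Selby → Yarm → Garth → Arlen: 21+3+7 = 31
Cheapest is Selby → Arlen at 21 km.
So from Selby the first move is to Arlen.

Arlen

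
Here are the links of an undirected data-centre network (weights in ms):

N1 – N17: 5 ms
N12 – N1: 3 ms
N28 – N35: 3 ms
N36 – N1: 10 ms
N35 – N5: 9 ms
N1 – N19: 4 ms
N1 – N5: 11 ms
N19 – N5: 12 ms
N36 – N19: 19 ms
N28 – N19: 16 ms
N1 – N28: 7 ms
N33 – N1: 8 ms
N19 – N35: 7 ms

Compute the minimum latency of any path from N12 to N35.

Candidate routes:
N12 → N1 → N19 → N28 → N35: 3+4+16+3 = 26
N12 → N1 → N5 → N35: 3+11+9 = 23
N12 → N1 → N28 → N35: 3+7+3 = 13
N12 → N1 → N19 → N35: 3+4+7 = 14
The minimum is 13 ms via N12 → N1 → N28 → N35.

13 ms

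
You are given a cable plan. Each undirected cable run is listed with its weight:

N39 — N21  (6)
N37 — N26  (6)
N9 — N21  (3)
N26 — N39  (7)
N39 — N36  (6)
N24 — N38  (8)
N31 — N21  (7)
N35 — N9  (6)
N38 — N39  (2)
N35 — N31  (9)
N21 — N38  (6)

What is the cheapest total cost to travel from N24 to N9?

Settle nodes by increasing distance from N24:
N24: 0
N38: 8  (via N24)
N39: 10  (via N38)
N21: 14  (via N38)
N36: 16  (via N39)
N26: 17  (via N39)
N9: 17  (via N21)
Shortest route: N24–N38–N21–N9 = 17.

17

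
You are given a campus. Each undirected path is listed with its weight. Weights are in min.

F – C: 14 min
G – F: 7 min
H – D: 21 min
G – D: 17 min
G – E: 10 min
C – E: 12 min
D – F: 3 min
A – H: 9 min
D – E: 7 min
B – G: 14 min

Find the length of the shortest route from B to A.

54 min

Settle nodes by increasing distance from B:
B: 0
G: 14  (via B)
F: 21  (via G)
D: 24  (via F)
E: 24  (via G)
C: 35  (via F)
H: 45  (via D)
A: 54  (via H)
Shortest route: B → G → F → D → H → A = 54 min.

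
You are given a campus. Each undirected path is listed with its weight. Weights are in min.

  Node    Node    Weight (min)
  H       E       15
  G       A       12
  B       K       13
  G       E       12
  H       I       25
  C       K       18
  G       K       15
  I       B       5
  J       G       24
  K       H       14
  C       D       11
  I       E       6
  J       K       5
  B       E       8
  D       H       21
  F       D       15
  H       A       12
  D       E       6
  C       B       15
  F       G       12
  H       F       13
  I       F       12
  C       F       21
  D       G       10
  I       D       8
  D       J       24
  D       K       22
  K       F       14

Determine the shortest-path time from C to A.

33 min

Settle nodes by increasing distance from C:
C: 0
D: 11  (via C)
B: 15  (via C)
E: 17  (via D)
K: 18  (via C)
I: 19  (via D)
F: 21  (via C)
G: 21  (via D)
J: 23  (via K)
H: 32  (via D)
A: 33  (via G)
Shortest route: C → D → G → A = 33 min.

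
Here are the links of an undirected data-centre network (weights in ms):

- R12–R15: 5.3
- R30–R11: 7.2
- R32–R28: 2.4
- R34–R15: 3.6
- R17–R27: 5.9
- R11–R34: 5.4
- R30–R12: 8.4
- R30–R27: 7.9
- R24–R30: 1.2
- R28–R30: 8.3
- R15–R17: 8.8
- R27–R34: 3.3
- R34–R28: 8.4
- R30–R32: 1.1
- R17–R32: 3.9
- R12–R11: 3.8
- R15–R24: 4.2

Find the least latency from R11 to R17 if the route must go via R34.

14.6 ms

Best R11 to R34: R11 → R34 costing 5.4
Shortest R34→R17: R34 → R27 → R17 = 9.2
Total via R34: 5.4 + 9.2 = 14.6 ms.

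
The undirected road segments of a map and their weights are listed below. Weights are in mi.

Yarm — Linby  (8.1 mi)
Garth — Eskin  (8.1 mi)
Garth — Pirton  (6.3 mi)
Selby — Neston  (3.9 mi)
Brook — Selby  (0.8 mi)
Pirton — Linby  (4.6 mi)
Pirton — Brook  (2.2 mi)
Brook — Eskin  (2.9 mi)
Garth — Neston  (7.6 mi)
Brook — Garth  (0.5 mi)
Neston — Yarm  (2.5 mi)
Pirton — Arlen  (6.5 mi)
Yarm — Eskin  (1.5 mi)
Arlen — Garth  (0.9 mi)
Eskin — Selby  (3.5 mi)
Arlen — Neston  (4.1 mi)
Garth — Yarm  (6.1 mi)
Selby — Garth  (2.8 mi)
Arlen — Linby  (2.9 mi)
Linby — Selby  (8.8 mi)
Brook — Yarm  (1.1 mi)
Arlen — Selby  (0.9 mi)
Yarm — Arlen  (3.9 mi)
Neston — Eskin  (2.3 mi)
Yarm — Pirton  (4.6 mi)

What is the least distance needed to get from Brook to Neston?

3.6 mi

Candidate routes:
Brook → Selby → Neston: 0.8+3.9 = 4.7
Brook → Yarm → Neston: 1.1+2.5 = 3.6
The minimum is 3.6 mi via Brook → Yarm → Neston.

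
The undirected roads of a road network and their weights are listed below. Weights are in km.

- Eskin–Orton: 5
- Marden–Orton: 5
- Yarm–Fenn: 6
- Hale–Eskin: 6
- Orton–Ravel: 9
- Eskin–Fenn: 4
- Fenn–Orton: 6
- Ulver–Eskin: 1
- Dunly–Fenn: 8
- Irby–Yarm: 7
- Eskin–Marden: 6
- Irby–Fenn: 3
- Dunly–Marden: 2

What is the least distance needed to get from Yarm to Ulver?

11 km

Candidate routes:
Yarm - Fenn - Orton - Eskin - Ulver: 6+6+5+1 = 18
Yarm - Irby - Fenn - Eskin - Ulver: 7+3+4+1 = 15
Yarm - Fenn - Eskin - Ulver: 6+4+1 = 11
Cheapest is Yarm - Fenn - Eskin - Ulver at 11 km.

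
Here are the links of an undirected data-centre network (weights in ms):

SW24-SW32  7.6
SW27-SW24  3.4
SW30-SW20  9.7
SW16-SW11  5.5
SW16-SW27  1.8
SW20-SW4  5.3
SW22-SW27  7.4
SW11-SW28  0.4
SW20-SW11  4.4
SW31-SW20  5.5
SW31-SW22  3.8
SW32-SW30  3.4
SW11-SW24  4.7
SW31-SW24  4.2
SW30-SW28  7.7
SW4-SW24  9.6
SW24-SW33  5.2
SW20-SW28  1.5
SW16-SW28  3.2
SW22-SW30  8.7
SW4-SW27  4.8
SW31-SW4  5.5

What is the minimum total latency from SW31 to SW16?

Shortest distances from SW31:
SW31: 0
SW22: 3.8  (via SW31)
SW24: 4.2  (via SW31)
SW20: 5.5  (via SW31)
SW4: 5.5  (via SW31)
SW28: 7  (via SW20)
SW11: 7.4  (via SW28)
SW27: 7.6  (via SW24)
SW33: 9.4  (via SW24)
SW16: 9.4  (via SW27)
Shortest route: SW31–SW24–SW27–SW16 = 9.4 ms.

9.4 ms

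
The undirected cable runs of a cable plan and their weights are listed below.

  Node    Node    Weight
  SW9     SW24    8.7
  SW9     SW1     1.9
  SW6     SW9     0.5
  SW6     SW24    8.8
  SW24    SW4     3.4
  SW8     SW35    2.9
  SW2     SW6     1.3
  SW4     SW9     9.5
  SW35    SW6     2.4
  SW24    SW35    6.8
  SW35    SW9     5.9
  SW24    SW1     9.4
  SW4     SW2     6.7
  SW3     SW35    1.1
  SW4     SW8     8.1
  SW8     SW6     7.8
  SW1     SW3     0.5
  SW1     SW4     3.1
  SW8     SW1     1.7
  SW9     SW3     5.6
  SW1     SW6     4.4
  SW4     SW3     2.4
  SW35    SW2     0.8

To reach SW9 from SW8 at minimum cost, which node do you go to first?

Candidate routes:
SW8 → SW1 → SW9: 1.7+1.9 = 3.6
SW8 → SW35 → SW2 → SW6 → SW9: 2.9+0.8+1.3+0.5 = 5.5
SW8 → SW1 → SW3 → SW35 → SW2 → SW6 → SW9: 1.7+0.5+1.1+0.8+1.3+0.5 = 5.9
SW8 → SW35 → SW6 → SW9: 2.9+2.4+0.5 = 5.8
Cheapest is SW8 → SW1 → SW9 at 3.6.
So from SW8 the first move is to SW1.

SW1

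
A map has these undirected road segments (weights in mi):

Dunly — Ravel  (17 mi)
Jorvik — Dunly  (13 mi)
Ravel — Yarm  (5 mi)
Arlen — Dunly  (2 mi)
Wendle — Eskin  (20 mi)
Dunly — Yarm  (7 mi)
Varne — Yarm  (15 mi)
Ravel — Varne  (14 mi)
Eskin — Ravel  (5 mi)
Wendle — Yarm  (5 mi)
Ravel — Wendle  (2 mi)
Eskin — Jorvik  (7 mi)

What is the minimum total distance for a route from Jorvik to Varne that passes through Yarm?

32 mi

Shortest Jorvik→Yarm: Jorvik → Eskin → Ravel → Yarm = 17
Shortest Yarm→Varne: Yarm → Varne = 15
Total via Yarm: 17 + 15 = 32 mi.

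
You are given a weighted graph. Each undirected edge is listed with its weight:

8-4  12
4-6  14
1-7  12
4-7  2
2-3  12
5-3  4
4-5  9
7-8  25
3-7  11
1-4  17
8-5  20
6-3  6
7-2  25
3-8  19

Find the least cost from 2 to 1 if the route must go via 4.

39

Best 2 to 4: 2 → 3 → 5 → 4 costing 25
Best 4 to 1: 4 → 7 → 1 costing 14
Total via 4: 25 + 14 = 39.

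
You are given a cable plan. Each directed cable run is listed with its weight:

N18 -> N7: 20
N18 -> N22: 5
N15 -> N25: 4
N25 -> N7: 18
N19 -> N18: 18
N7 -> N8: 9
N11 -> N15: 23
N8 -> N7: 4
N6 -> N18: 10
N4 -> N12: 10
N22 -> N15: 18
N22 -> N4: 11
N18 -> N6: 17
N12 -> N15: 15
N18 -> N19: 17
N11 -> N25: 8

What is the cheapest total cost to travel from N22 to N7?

40

Candidate routes:
N22 → N15 → N25 → N7: 18+4+18 = 40
N22 → N4 → N12 → N15 → N25 → N7: 11+10+15+4+18 = 58
The minimum is 40 via N22 → N15 → N25 → N7.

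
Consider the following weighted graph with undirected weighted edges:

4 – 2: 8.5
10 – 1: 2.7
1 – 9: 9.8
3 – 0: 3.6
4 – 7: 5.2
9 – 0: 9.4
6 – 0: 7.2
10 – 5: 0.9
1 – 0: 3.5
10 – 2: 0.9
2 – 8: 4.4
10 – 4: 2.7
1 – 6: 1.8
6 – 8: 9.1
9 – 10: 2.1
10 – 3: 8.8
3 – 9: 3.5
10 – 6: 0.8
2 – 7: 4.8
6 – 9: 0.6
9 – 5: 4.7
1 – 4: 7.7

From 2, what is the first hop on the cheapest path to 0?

Compare a few routes:
2 - 10 - 1 - 0: 0.9+2.7+3.5 = 7.1
2 - 10 - 6 - 1 - 0: 0.9+0.8+1.8+3.5 = 7
2 - 10 - 6 - 0: 0.9+0.8+7.2 = 8.9
2 - 10 - 9 - 6 - 1 - 0: 0.9+2.1+0.6+1.8+3.5 = 8.9
The minimum is 7 via 2 - 10 - 6 - 1 - 0.
So from 2 the first move is to 10.

10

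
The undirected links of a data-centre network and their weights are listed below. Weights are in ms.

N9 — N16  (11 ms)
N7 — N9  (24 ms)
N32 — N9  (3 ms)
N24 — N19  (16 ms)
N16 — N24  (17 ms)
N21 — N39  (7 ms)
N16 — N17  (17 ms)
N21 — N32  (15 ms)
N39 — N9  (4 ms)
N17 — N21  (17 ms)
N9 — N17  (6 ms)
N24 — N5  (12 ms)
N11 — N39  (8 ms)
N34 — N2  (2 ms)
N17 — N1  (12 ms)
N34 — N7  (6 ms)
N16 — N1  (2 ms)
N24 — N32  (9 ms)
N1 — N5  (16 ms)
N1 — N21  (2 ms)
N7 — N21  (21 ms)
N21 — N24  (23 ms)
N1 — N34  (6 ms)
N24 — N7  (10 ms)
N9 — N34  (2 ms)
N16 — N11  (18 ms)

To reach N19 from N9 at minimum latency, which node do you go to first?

Enumerating some paths:
N9 → N34 → N1 → N16 → N24 → N19: 2+6+2+17+16 = 43
N9 → N32 → N24 → N19: 3+9+16 = 28
N9 → N34 → N7 → N24 → N19: 2+6+10+16 = 34
N9 → N16 → N24 → N19: 11+17+16 = 44
Cheapest is N9 → N32 → N24 → N19 at 28 ms.
So from N9 the first move is to N32.

N32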